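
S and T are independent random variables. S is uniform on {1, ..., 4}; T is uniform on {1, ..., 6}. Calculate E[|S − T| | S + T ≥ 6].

15/7

P(S + T ≥ 6) = 7/12.
Summing |S−T|·P(x,y) over outcomes with S + T ≥ 6 gives 5/4.
E[|S − T| | S + T ≥ 6] = (5/4) / (7/12) = 15/7.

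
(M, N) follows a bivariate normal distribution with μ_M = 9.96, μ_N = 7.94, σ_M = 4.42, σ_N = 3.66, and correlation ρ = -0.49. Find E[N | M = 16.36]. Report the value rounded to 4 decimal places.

5.3432

E[N | M=x] = μ_N + ρ(σ_N/σ_M)(x − μ_M) for jointly normal variables.
E[N | M=16.36] = 7.94 + (-0.49)·(3.66/4.42)·(16.36 − (9.96)) = 7.94 + (-0.40575)·(6.4) = 5.3432.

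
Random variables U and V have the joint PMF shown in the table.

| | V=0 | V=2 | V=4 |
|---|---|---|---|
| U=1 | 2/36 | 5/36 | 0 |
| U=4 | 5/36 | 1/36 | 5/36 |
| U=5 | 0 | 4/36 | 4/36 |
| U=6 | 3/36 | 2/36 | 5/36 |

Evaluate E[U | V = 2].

41/12

P(V = 2) = 1/3.
Σ U·P over the event = 1·(5/36) + 4·(1/36) + 5·(4/36) + 6·(2/36) = 41/36.
E[U | V = 2] = (41/36) / (1/3) = 41/12.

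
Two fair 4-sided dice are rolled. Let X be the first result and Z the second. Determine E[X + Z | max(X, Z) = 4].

44/7

P(max(X, Z) = 4) = 7/16.
Summing (X+Z)·P(x,y) over outcomes with max(X, Z) = 4 gives 11/4.
E[X + Z | max(X, Z) = 4] = (11/4) / (7/16) = 44/7.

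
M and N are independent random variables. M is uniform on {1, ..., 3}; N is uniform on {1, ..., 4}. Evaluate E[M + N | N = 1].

Outcomes with N = 1: (1,1), (2,1), (3,1), each with probability 1/12.
E[M + N | N = 1] = (2 + 3 + 4) / 3 = 3.

3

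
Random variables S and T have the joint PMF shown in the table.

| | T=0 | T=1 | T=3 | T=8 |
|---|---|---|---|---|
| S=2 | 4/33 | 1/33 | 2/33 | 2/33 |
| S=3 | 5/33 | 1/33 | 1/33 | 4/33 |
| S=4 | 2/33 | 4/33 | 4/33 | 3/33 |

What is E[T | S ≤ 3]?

P(S ≤ 3) = 20/33.
Summing T·P(S=x,T=y) over the conditioning event gives 59/33.
E[T | S ≤ 3] = (59/33) / (20/33) = 59/20.

59/20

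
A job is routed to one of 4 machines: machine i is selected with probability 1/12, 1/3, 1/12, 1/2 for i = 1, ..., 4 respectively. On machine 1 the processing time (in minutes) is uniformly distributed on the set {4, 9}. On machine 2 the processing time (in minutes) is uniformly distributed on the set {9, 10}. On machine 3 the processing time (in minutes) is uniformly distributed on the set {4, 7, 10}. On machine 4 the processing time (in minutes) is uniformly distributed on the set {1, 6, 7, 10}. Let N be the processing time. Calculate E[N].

175/24

E[N | machine 1] = (4+9)/2 = 13/2.
E[N | machine 2] = (9+10)/2 = 19/2.
E[N | machine 3] = (4+7+10)/3 = 7.
E[N | machine 4] = (1+6+7+10)/4 = 6.
E[N] = (1/12)·(13/2) + (1/3)·(19/2) + (1/12)·(7) + (1/2)·(6) = 175/24.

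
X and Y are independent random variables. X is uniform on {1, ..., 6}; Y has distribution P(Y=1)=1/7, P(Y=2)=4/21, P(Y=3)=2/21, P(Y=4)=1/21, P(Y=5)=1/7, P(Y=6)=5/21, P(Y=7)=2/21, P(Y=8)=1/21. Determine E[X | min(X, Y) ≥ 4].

5

P(min(X, Y) ≥ 4) = 2/7.
Summing X·P(x,y) over outcomes with min(X, Y) ≥ 4 gives 10/7.
E[X | min(X, Y) ≥ 4] = (10/7) / (2/7) = 5.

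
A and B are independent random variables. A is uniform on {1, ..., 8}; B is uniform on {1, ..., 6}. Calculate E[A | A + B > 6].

181/33

P(A + B > 6) = 11/16.
Summing A·P(x,y) over outcomes with A + B > 6 gives 181/48.
E[A | A + B > 6] = (181/48) / (11/16) = 181/33.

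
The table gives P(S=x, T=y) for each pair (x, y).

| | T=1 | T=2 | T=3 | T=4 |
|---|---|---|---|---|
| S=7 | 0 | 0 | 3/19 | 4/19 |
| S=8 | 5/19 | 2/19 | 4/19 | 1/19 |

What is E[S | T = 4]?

P(T = 4) = 5/19.
Σ S·P over the event = 7·(4/19) + 8·(1/19) = 36/19.
E[S | T = 4] = (36/19) / (5/19) = 36/5.

36/5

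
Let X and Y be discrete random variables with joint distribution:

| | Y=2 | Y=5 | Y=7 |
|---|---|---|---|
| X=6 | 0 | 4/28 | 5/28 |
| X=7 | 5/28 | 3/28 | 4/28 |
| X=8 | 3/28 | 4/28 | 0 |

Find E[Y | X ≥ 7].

79/19

P(X ≥ 7) = 19/28.
Σ Y·P over the event = 2·(5/28) + 5·(3/28) + 7·(4/28) + 2·(3/28) + 5·(4/28) = 79/28.
E[Y | X ≥ 7] = (79/28) / (19/28) = 79/19.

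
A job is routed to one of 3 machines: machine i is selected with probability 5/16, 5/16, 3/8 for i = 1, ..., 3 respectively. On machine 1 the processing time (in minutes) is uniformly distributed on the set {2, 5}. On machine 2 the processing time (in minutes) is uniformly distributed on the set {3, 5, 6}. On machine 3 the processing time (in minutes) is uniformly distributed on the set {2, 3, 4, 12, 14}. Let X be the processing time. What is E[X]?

E[X | machine 1] = (2+5)/2 = 7/2.
E[X | machine 2] = (3+5+6)/3 = 14/3.
E[X | machine 3] = (2+3+4+12+14)/5 = 7.
By the law of total expectation,
E[X] = (5/16)·(7/2) + (5/16)·(14/3) + (3/8)·(7) = 497/96.

497/96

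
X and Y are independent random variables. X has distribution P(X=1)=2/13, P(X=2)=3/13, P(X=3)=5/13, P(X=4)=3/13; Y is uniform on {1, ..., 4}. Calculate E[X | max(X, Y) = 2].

7/4

P(max(X, Y) = 2) = 2/13.
Summing X·P(x,y) over outcomes with max(X, Y) = 2 gives 7/26.
E[X | max(X, Y) = 2] = (7/26) / (2/13) = 7/4.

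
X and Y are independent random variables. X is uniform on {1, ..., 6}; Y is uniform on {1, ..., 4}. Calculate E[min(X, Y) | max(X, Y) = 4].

16/7

Outcomes with max(X, Y) = 4: (1,4), (2,4), (3,4), (4,1), (4,2), (4,3), (4,4), each with probability 1/24.
E[min(X, Y) | max(X, Y) = 4] = (1 + 2 + 3 + 1 + 2 + 3 + 4) / 7 = 16/7.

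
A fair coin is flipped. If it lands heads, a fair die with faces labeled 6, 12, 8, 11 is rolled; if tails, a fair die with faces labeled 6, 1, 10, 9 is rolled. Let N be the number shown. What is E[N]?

63/8

E[N | heads] = (6+12+8+11)/4 = 37/4.
E[N | tails] = (6+1+10+9)/4 = 13/2.
By the law of total expectation,
E[N] = (1/2)·(37/4) + (1/2)·(13/2) = 63/8.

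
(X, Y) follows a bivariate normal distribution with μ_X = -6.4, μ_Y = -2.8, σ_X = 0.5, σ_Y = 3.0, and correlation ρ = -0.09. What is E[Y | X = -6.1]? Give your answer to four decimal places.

-2.9620

The regression of Y on X has slope ρ·σ_Y/σ_X and passes through (μ_X, μ_Y).
E[Y | X=-6.1] = -2.8 + (-0.09)·(3.0/0.5)·(-6.1 − (-6.4)) = -2.8 + (-0.54)·(0.3) = -2.9620.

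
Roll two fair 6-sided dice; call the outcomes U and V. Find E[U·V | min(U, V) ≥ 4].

25

Outcomes with min(U, V) ≥ 4: (4,4), (4,5), (4,6), (5,4), (5,5), (5,6), (6,4), (6,5), (6,6), each with probability 1/36.
E[U·V | min(U, V) ≥ 4] = (16 + 20 + 24 + 20 + 25 + 30 + 24 + 30 + 36) / 9 = 25.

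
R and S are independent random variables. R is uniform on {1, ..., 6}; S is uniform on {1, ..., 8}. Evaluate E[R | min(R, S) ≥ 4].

5

P(min(R, S) ≥ 4) = 5/16.
Summing R·P(x,y) over outcomes with min(R, S) ≥ 4 gives 25/16.
E[R | min(R, S) ≥ 4] = (25/16) / (5/16) = 5.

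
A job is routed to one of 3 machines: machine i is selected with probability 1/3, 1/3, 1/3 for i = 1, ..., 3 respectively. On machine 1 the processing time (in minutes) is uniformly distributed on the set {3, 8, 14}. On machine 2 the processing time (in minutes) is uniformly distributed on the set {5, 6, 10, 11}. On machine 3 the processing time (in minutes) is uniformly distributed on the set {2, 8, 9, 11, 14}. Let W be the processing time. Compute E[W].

E[W | machine 1] = (3+8+14)/3 = 25/3.
E[W | machine 2] = (5+6+10+11)/4 = 8.
E[W | machine 3] = (2+8+9+11+14)/5 = 44/5.
E[W] = (1/3)·(25/3) + (1/3)·(8) + (1/3)·(44/5) = 377/45.

377/45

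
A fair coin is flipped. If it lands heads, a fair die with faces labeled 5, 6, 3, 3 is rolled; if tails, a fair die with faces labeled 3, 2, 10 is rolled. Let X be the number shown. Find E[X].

37/8

E[X | heads] = (5+6+3+3)/4 = 17/4.
E[X | tails] = (3+2+10)/3 = 5.
By the law of total expectation,
E[X] = (1/2)·(17/4) + (1/2)·(5) = 37/8.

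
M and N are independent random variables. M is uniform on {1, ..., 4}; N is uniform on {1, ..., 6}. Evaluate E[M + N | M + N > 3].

136/21

P(M + N > 3) = 7/8.
Summing (M+N)·P(x,y) over outcomes with M + N > 3 gives 17/3.
E[M + N | M + N > 3] = (17/3) / (7/8) = 136/21.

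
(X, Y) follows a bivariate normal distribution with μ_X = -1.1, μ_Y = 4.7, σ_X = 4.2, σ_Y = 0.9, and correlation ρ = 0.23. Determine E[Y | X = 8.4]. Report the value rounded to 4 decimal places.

E[Y | X=x] = μ_Y + ρ(σ_Y/σ_X)(x − μ_X) for jointly normal variables.
E[Y | X=8.4] = 4.7 + (0.23)·(0.9/4.2)·(8.4 − (-1.1)) = 4.7 + (0.049286)·(9.5) = 5.1682.

5.1682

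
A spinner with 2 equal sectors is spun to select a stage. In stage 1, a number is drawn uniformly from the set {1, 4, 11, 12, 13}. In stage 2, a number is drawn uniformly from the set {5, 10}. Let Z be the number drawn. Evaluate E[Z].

157/20

E[Z | stage 1] = (1+4+11+12+13)/5 = 41/5.
E[Z | stage 2] = (5+10)/2 = 15/2.
E[Z] = (1/2)·(41/5) + (1/2)·(15/2) = 157/20.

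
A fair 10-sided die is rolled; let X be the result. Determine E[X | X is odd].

5

Given X is odd, X is equally likely to be any of {1, 3, 5, 7, 9}.
E[X | X is odd] = (1 + 3 + 5 + 7 + 9) / 5 = 5.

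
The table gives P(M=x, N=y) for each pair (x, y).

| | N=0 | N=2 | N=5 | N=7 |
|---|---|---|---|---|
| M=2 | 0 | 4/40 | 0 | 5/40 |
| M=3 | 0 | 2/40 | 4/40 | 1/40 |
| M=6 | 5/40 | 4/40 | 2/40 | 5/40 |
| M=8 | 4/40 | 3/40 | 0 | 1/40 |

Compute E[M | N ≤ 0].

P(N ≤ 0) = 9/40.
Summing M·P(M=x,N=y) over the conditioning event gives 31/20.
E[M | N ≤ 0] = (31/20) / (9/40) = 62/9.

62/9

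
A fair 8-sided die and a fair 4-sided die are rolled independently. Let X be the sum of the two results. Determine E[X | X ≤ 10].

P(X ≤ 10) = 29/32.
E[X | X ≤ 10] = (95/16) / (29/32) = 190/29.

190/29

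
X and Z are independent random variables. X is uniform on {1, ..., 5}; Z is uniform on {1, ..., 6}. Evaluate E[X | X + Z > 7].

4

P(X + Z > 7) = 1/3.
Summing X·P(x,y) over outcomes with X + Z > 7 gives 4/3.
E[X | X + Z > 7] = (4/3) / (1/3) = 4.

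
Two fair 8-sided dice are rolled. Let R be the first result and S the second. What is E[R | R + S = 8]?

Outcomes with R + S = 8: (1,7), (2,6), (3,5), (4,4), (5,3), (6,2), (7,1), each with probability 1/64.
E[R | R + S = 8] = (1 + 2 + 3 + 4 + 5 + 6 + 7) / 7 = 4.

4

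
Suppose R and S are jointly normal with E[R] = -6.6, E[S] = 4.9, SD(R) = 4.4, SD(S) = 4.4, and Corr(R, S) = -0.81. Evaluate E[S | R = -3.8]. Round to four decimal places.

For a bivariate normal, E[S | R=x] = μ_S + ρ·(σ_S/σ_R)·(x − μ_R).
E[S | R=-3.8] = 4.9 + (-0.81)·(4.4/4.4)·(-3.8 − (-6.6)) = 4.9 + (-0.81)·(2.8) = 2.6320.

2.6320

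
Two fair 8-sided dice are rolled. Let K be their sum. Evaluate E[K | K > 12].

14

P(K > 12) = 5/32.
Σ over the event: 13·1/16 + 14·3/64 + 15·1/32 + 16·1/64 = 35/16.
E[K | K > 12] = (35/16) / (5/32) = 14.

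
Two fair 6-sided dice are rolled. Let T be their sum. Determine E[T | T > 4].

116/15

P(T > 4) = 5/6.
Σ over the event: 5·1/9 + 6·5/36 + 7·1/6 + 8·5/36 + 9·1/9 + 10·1/12 + 11·1/18 + 12·1/36 = 58/9.
E[T | T > 4] = (58/9) / (5/6) = 116/15.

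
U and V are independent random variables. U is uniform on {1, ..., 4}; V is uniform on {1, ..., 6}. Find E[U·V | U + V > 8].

P(U + V > 8) = 1/8.
Summing UV·P(x,y) over outcomes with U + V > 8 gives 31/12.
E[U·V | U + V > 8] = (31/12) / (1/8) = 62/3.

62/3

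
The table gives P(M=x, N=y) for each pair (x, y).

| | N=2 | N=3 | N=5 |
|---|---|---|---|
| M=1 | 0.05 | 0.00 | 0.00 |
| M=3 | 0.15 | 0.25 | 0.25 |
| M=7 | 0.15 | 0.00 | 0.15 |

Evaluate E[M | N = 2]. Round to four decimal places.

P(N = 2) = 0.35.
Σ M·P over the event = 1·(0.05) + 3·(0.15) + 7·(0.15) = 1.55.
E[M | N = 2] = (1.55) / (0.35) = 4.4286.

4.4286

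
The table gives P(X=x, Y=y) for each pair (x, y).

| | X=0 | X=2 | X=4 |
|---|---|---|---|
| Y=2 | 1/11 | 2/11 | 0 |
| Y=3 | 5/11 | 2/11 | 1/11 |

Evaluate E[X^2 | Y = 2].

P(Y = 2) = 3/11.
Σ X^2·P over the event = 0·(1/11) + 4·(2/11) = 8/11.
E[X^2 | Y = 2] = (8/11) / (3/11) = 8/3.

8/3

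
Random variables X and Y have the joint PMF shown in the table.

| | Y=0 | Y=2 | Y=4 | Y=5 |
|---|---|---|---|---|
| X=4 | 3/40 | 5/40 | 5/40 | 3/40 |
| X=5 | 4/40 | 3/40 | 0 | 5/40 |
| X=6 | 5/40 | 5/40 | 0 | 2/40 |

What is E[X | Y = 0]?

31/6

P(Y = 0) = 3/10.
Σ X·P over the event = 4·(3/40) + 5·(4/40) + 6·(5/40) = 31/20.
E[X | Y = 0] = (31/20) / (3/10) = 31/6.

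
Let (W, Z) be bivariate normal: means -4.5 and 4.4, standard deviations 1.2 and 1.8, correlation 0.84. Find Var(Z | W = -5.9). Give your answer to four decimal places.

Var(Z | W=x) = (1 − ρ²)·σ_Z².
Var(Z | W=-5.9) = (1.8)²·(1 − (0.84)²) = 3.24·0.2944 = 0.9539.

0.9539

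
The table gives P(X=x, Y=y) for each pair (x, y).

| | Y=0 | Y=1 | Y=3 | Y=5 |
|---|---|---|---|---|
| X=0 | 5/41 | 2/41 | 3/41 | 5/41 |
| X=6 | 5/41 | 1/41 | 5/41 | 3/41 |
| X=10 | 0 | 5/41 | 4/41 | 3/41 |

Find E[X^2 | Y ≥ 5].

408/11

P(Y ≥ 5) = 11/41.
Σ X^2·P over the event = 0·(5/41) + 36·(3/41) + 100·(3/41) = 408/41.
E[X^2 | Y ≥ 5] = (408/41) / (11/41) = 408/11.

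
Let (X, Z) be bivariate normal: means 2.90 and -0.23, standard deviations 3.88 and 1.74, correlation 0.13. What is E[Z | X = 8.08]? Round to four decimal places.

The regression of Z on X has slope ρ·σ_Z/σ_X and passes through (μ_X, μ_Z).
E[Z | X=8.08] = -0.23 + (0.13)·(1.74/3.88)·(8.08 − (2.90)) = -0.23 + (0.058299)·(5.18) = 0.0720.

0.0720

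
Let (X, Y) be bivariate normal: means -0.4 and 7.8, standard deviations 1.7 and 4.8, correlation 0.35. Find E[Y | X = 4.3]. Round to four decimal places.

12.4447

The regression of Y on X has slope ρ·σ_Y/σ_X and passes through (μ_X, μ_Y).
E[Y | X=4.3] = 7.8 + (0.35)·(4.8/1.7)·(4.3 − (-0.4)) = 7.8 + (0.98824)·(4.7) = 12.4447.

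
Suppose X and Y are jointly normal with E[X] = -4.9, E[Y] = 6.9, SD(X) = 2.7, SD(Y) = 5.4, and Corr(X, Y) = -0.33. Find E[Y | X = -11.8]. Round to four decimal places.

The regression of Y on X has slope ρ·σ_Y/σ_X and passes through (μ_X, μ_Y).
E[Y | X=-11.8] = 6.9 + (-0.33)·(5.4/2.7)·(-11.8 − (-4.9)) = 6.9 + (-0.66)·(-6.9) = 11.4540.

11.4540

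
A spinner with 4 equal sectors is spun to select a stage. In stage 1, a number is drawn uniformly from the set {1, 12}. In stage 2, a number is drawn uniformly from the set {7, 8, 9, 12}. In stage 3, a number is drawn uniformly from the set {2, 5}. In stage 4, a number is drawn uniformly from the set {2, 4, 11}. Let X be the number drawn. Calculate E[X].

37/6

E[X | stage 1] = (1+12)/2 = 13/2.
E[X | stage 2] = (7+8+9+12)/4 = 9.
E[X | stage 3] = (2+5)/2 = 7/2.
E[X | stage 4] = (2+4+11)/3 = 17/3.
By the law of total expectation,
E[X] = (1/4)·(13/2) + (1/4)·(9) + (1/4)·(7/2) + (1/4)·(17/3) = 37/6.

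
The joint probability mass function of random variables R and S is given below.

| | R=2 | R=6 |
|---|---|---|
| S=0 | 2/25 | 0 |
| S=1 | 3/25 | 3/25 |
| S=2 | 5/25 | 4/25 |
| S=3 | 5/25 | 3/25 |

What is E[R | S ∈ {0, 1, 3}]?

7/2

P(S ∈ {0, 1, 3}) = 16/25.
Summing R·P(R=x,S=y) over the conditioning event gives 56/25.
E[R | S ∈ {0, 1, 3}] = (56/25) / (16/25) = 7/2.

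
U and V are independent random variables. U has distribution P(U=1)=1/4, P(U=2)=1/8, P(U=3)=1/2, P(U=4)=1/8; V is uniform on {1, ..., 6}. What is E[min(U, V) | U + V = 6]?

9/4

P(U + V = 6) = 1/6.
Summing min(U,V)·P(x,y) over outcomes with U + V = 6 gives 3/8.
E[min(U, V) | U + V = 6] = (3/8) / (1/6) = 9/4.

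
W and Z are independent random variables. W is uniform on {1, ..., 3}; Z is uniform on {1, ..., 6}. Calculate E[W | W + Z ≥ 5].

P(W + Z ≥ 5) = 2/3.
Summing W·P(x,y) over outcomes with W + Z ≥ 5 gives 13/9.
E[W | W + Z ≥ 5] = (13/9) / (2/3) = 13/6.

13/6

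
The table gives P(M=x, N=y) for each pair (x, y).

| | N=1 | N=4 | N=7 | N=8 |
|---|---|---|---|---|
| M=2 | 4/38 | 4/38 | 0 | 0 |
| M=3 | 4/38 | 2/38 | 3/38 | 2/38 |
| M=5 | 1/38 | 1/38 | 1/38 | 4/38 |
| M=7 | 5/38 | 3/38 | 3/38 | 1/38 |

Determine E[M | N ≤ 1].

P(N ≤ 1) = 7/19.
Σ M·P over the event = 2·(4/38) + 3·(4/38) + 5·(1/38) + 7·(5/38) = 30/19.
E[M | N ≤ 1] = (30/19) / (7/19) = 30/7.

30/7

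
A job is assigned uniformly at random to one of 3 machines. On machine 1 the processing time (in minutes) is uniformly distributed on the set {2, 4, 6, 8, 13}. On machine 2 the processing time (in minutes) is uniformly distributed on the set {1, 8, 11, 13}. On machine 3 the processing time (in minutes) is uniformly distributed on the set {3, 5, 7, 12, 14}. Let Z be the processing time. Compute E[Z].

E[Z | machine 1] = (2+4+6+8+13)/5 = 33/5.
E[Z | machine 2] = (1+8+11+13)/4 = 33/4.
E[Z | machine 3] = (3+5+7+12+14)/5 = 41/5.
E[Z] = (1/3)·(33/5) + (1/3)·(33/4) + (1/3)·(41/5) = 461/60.

461/60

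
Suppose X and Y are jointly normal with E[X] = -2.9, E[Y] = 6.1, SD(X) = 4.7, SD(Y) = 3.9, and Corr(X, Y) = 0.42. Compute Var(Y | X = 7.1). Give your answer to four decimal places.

The conditional variance in a bivariate normal is σ_Y²(1 − ρ²), independent of x.
Var(Y | X=7.1) = (3.9)²·(1 − (0.42)²) = 15.21·0.8236 = 12.5270.

12.5270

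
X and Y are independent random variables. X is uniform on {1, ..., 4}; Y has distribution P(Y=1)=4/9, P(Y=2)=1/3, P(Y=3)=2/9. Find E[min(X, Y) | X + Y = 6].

12/5

P(X + Y = 6) = 5/36.
Summing min(X,Y)·P(x,y) over outcomes with X + Y = 6 gives 1/3.
E[min(X, Y) | X + Y = 6] = (1/3) / (5/36) = 12/5.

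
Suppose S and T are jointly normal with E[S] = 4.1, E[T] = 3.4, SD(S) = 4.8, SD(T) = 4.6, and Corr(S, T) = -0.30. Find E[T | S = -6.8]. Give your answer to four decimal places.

E[T | S=x] = μ_T + ρ(σ_T/σ_S)(x − μ_S) for jointly normal variables.
E[T | S=-6.8] = 3.4 + (-0.30)·(4.6/4.8)·(-6.8 − (4.1)) = 3.4 + (-0.2875)·(-10.9) = 6.5338.

6.5338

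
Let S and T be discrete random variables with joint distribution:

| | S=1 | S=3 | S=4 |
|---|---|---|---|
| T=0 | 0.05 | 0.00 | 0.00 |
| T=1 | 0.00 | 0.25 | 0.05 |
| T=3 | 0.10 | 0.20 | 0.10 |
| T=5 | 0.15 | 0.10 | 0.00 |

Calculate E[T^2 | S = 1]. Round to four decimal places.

P(S = 1) = 0.30.
Σ T^2·P over the event = 0·(0.05) + 9·(0.10) + 25·(0.15) = 4.65.
E[T^2 | S = 1] = (4.65) / (0.30) = 15.5000.

15.5000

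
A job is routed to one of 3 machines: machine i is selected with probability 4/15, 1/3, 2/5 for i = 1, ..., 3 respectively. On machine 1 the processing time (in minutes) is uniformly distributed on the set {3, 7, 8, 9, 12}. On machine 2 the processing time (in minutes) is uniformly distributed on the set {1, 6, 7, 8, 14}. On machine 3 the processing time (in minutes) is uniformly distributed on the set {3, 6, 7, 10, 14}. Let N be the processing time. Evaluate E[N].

192/25

E[N | machine 1] = (3+7+8+9+12)/5 = 39/5.
E[N | machine 2] = (1+6+7+8+14)/5 = 36/5.
E[N | machine 3] = (3+6+7+10+14)/5 = 8.
E[N] = (4/15)·(39/5) + (1/3)·(36/5) + (2/5)·(8) = 192/25.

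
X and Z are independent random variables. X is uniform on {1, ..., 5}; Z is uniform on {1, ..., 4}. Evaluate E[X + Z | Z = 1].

Outcomes with Z = 1: (1,1), (2,1), (3,1), (4,1), (5,1), each with probability 1/20.
E[X + Z | Z = 1] = (2 + 3 + 4 + 5 + 6) / 5 = 4.

4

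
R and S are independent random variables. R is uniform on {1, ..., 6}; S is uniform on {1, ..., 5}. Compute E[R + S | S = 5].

17/2

P(S = 5) = 1/5.
Summing (R+S)·P(x,y) over outcomes with S = 5 gives 17/10.
E[R + S | S = 5] = (17/10) / (1/5) = 17/2.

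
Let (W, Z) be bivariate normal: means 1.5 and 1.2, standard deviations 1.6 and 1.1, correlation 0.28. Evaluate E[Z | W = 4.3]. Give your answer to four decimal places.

1.7390

E[Z | W=x] = μ_Z + ρ(σ_Z/σ_W)(x − μ_W) for jointly normal variables.
E[Z | W=4.3] = 1.2 + (0.28)·(1.1/1.6)·(4.3 − (1.5)) = 1.2 + (0.1925)·(2.8) = 1.7390.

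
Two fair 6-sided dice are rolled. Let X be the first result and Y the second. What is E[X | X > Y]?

P(X > Y) = 5/12.
Summing X·P(x,y) over outcomes with X > Y gives 35/18.
E[X | X > Y] = (35/18) / (5/12) = 14/3.

14/3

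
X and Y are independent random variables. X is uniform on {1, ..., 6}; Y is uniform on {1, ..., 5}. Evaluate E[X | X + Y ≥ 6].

P(X + Y ≥ 6) = 2/3.
Summing X·P(x,y) over outcomes with X + Y ≥ 6 gives 17/6.
E[X | X + Y ≥ 6] = (17/6) / (2/3) = 17/4.

17/4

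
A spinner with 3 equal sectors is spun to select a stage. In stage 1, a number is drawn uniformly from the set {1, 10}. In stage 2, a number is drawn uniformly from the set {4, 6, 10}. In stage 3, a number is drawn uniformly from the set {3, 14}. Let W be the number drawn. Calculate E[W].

E[W | stage 1] = (1+10)/2 = 11/2.
E[W | stage 2] = (4+6+10)/3 = 20/3.
E[W | stage 3] = (3+14)/2 = 17/2.
By the law of total expectation,
E[W] = (1/3)·(11/2) + (1/3)·(20/3) + (1/3)·(17/2) = 62/9.

62/9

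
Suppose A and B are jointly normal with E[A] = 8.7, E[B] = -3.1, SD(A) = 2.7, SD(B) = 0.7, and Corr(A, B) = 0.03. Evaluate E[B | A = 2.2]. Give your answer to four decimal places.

For a bivariate normal, E[B | A=x] = μ_B + ρ·(σ_B/σ_A)·(x − μ_A).
E[B | A=2.2] = -3.1 + (0.03)·(0.7/2.7)·(2.2 − (8.7)) = -3.1 + (0.0077778)·(-6.5) = -3.1506.

-3.1506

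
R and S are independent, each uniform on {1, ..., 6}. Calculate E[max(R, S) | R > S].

P(R > S) = 5/12.
Summing max(R,S)·P(x,y) over outcomes with R > S gives 35/18.
E[max(R, S) | R > S] = (35/18) / (5/12) = 14/3.

14/3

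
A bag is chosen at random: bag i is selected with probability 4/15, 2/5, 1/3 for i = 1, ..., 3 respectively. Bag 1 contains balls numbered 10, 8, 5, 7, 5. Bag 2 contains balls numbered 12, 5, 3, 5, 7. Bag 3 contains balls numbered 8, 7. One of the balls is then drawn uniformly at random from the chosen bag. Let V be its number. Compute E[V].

1039/150

E[V | bag 1] = (10+8+5+7+5)/5 = 7.
E[V | bag 2] = (12+5+3+5+7)/5 = 32/5.
E[V | bag 3] = (8+7)/2 = 15/2.
E[V] = (4/15)·(7) + (2/5)·(32/5) + (1/3)·(15/2) = 1039/150.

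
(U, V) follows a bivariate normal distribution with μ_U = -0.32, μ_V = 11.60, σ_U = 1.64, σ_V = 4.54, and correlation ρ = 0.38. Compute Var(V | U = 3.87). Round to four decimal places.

Var(V | U=x) = (1 − ρ²)·σ_V².
Var(V | U=3.87) = (4.54)²·(1 − (0.38)²) = 20.6116·0.8556 = 17.6353.

17.6353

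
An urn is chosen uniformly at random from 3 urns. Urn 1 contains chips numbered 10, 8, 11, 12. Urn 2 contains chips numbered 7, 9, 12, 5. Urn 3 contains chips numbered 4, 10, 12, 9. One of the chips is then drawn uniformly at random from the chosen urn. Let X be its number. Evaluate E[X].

109/12

E[X | urn 1] = (10+8+11+12)/4 = 41/4.
E[X | urn 2] = (7+9+12+5)/4 = 33/4.
E[X | urn 3] = (4+10+12+9)/4 = 35/4.
By the law of total expectation,
E[X] = (1/3)·(41/4) + (1/3)·(33/4) + (1/3)·(35/4) = 109/12.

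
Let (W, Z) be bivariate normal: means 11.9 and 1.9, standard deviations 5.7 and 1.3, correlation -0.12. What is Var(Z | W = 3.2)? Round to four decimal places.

The conditional variance in a bivariate normal is σ_Z²(1 − ρ²), independent of x.
Var(Z | W=3.2) = (1.3)²·(1 − (-0.12)²) = 1.69·0.9856 = 1.6657.

1.6657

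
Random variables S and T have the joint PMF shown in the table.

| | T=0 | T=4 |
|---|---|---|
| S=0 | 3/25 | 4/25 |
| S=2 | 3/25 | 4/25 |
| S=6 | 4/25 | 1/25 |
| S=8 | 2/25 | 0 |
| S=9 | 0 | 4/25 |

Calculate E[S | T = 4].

50/13

P(T = 4) = 13/25.
Σ S·P over the event = 0·(4/25) + 2·(4/25) + 6·(1/25) + 9·(4/25) = 2.
E[S | T = 4] = (2) / (13/25) = 50/13.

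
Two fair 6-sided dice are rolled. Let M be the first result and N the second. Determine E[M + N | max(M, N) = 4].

44/7

Outcomes with max(M, N) = 4: (1,4), (2,4), (3,4), (4,1), (4,2), (4,3), (4,4), each with probability 1/36.
E[M + N | max(M, N) = 4] = (5 + 6 + 7 + 5 + 6 + 7 + 8) / 7 = 44/7.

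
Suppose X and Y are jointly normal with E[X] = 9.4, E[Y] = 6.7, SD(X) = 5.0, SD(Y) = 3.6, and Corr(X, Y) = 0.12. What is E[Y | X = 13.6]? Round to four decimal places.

The regression of Y on X has slope ρ·σ_Y/σ_X and passes through (μ_X, μ_Y).
E[Y | X=13.6] = 6.7 + (0.12)·(3.6/5.0)·(13.6 − (9.4)) = 6.7 + (0.0864)·(4.2) = 7.0629.

7.0629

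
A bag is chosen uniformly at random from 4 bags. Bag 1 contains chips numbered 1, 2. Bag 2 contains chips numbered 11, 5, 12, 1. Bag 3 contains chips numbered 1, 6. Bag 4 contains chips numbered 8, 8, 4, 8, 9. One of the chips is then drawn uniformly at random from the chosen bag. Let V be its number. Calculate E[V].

E[V | bag 1] = (1+2)/2 = 3/2.
E[V | bag 2] = (11+5+12+1)/4 = 29/4.
E[V | bag 3] = (1+6)/2 = 7/2.
E[V | bag 4] = (8+8+4+8+9)/5 = 37/5.
By the law of total expectation,
E[V] = (1/4)·(3/2) + (1/4)·(29/4) + (1/4)·(7/2) + (1/4)·(37/5) = 393/80.

393/80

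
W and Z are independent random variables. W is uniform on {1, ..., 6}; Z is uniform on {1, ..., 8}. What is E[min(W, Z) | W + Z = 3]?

P(W + Z = 3) = 1/24.
Summing min(W,Z)·P(x,y) over outcomes with W + Z = 3 gives 1/24.
E[min(W, Z) | W + Z = 3] = (1/24) / (1/24) = 1.

1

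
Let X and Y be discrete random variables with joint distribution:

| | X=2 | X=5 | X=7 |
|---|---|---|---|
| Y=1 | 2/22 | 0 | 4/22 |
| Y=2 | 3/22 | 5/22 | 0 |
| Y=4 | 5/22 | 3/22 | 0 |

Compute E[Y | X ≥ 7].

P(X ≥ 7) = 2/11.
Σ Y·P over the event = 1·(4/22) = 2/11.
E[Y | X ≥ 7] = (2/11) / (2/11) = 1.

1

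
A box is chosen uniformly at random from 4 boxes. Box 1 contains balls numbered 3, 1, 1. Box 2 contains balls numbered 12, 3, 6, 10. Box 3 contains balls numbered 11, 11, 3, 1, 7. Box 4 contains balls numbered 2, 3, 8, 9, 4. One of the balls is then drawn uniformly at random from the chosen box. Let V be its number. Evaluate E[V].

1273/240

E[V | box 1] = (3+1+1)/3 = 5/3.
E[V | box 2] = (12+3+6+10)/4 = 31/4.
E[V | box 3] = (11+11+3+1+7)/5 = 33/5.
E[V | box 4] = (2+3+8+9+4)/5 = 26/5.
E[V] = (1/4)·(5/3) + (1/4)·(31/4) + (1/4)·(33/5) + (1/4)·(26/5) = 1273/240.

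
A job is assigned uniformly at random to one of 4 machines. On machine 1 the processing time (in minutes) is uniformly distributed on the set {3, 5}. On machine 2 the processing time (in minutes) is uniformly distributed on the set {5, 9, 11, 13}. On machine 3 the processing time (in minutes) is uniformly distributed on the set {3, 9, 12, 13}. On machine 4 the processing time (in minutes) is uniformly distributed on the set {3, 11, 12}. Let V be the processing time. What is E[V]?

E[V | machine 1] = (3+5)/2 = 4.
E[V | machine 2] = (5+9+11+13)/4 = 19/2.
E[V | machine 3] = (3+9+12+13)/4 = 37/4.
E[V | machine 4] = (3+11+12)/3 = 26/3.
By the law of total expectation,
E[V] = (1/4)·(4) + (1/4)·(19/2) + (1/4)·(37/4) + (1/4)·(26/3) = 377/48.

377/48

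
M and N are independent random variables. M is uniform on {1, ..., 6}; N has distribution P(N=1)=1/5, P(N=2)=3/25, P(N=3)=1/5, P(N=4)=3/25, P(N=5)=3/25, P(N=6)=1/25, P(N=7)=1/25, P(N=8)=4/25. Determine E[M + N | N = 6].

19/2

P(N = 6) = 1/25.
Summing (M+N)·P(x,y) over outcomes with N = 6 gives 19/50.
E[M + N | N = 6] = (19/50) / (1/25) = 19/2.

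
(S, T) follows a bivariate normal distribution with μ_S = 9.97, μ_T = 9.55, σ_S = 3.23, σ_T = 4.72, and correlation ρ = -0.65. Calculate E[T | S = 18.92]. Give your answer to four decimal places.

1.0489

For a bivariate normal, E[T | S=x] = μ_T + ρ·(σ_T/σ_S)·(x − μ_S).
E[T | S=18.92] = 9.55 + (-0.65)·(4.72/3.23)·(18.92 − (9.97)) = 9.55 + (-0.949845)·(8.95) = 1.0489.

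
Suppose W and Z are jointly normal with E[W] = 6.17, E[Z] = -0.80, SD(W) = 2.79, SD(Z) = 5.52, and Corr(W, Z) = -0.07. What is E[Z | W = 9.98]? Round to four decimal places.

-1.3277

For a bivariate normal, E[Z | W=x] = μ_Z + ρ·(σ_Z/σ_W)·(x − μ_W).
E[Z | W=9.98] = -0.80 + (-0.07)·(5.52/2.79)·(9.98 − (6.17)) = -0.80 + (-0.138495)·(3.81) = -1.3277.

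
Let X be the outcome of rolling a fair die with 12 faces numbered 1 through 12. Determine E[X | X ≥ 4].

8

Given X ≥ 4, X is equally likely to be any of {4, 5, 6, 7, 8, 9, 10, 11, 12}.
E[X | X ≥ 4] = (4 + 5 + 6 + 7 + 8 + 9 + 10 + 11 + 12) / 9 = 8.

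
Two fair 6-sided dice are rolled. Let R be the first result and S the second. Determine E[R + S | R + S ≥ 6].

106/13

P(R + S ≥ 6) = 13/18.
Summing (R+S)·P(x,y) over outcomes with R + S ≥ 6 gives 53/9.
E[R + S | R + S ≥ 6] = (53/9) / (13/18) = 106/13.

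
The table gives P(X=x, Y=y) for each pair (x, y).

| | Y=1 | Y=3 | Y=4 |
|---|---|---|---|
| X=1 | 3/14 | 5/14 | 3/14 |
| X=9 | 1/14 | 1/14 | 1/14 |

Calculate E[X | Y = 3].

P(Y = 3) = 3/7.
Σ X·P over the event = 1·(5/14) + 9·(1/14) = 1.
E[X | Y = 3] = (1) / (3/7) = 7/3.

7/3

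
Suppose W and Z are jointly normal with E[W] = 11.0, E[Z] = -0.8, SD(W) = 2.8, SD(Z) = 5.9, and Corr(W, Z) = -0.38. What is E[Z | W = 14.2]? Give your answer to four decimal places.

-3.3623

The regression of Z on W has slope ρ·σ_Z/σ_W and passes through (μ_W, μ_Z).
E[Z | W=14.2] = -0.8 + (-0.38)·(5.9/2.8)·(14.2 − (11.0)) = -0.8 + (-0.80071)·(3.2) = -3.3623.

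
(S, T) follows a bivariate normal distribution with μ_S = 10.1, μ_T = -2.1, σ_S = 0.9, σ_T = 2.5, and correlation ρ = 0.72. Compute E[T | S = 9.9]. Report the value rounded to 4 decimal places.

-2.5000

The regression of T on S has slope ρ·σ_T/σ_S and passes through (μ_S, μ_T).
E[T | S=9.9] = -2.1 + (0.72)·(2.5/0.9)·(9.9 − (10.1)) = -2.1 + (2)·(-0.2) = -2.5000.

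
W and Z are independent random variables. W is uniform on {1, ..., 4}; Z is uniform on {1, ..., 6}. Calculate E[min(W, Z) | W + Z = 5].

3/2

Outcomes with W + Z = 5: (1,4), (2,3), (3,2), (4,1), each with probability 1/24.
E[min(W, Z) | W + Z = 5] = (1 + 2 + 2 + 1) / 4 = 3/2.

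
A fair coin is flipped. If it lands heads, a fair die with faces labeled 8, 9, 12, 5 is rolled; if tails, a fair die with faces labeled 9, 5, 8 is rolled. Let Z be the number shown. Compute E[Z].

E[Z | heads] = (8+9+12+5)/4 = 17/2.
E[Z | tails] = (9+5+8)/3 = 22/3.
E[Z] = (1/2)·(17/2) + (1/2)·(22/3) = 95/12.

95/12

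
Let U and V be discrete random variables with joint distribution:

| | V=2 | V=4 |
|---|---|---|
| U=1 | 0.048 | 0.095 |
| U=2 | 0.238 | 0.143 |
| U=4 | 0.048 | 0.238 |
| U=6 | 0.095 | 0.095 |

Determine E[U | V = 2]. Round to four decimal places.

P(V = 2) = 0.429.
Σ U·P over the event = 1·(0.048) + 2·(0.238) + 4·(0.048) + 6·(0.095) = 1.286.
E[U | V = 2] = (1.286) / (0.429) = 2.9977.

2.9977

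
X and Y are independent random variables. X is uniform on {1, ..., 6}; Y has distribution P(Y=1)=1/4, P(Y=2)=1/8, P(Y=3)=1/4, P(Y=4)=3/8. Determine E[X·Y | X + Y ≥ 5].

P(X + Y ≥ 5) = 19/24.
Summing XY·P(x,y) over outcomes with X + Y ≥ 5 gives 73/8.
E[X·Y | X + Y ≥ 5] = (73/8) / (19/24) = 219/19.

219/19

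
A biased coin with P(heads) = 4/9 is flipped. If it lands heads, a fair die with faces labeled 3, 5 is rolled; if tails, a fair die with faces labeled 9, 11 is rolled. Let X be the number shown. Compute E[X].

22/3

E[X | heads] = (3+5)/2 = 4.
E[X | tails] = (9+11)/2 = 10.
E[X] = (4/9)·(4) + (5/9)·(10) = 22/3.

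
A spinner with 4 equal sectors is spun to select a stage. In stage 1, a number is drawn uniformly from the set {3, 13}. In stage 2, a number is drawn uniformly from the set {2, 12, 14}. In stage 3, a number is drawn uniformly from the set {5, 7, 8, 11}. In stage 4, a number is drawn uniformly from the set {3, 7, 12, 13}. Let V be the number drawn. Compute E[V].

203/24

E[V | stage 1] = (3+13)/2 = 8.
E[V | stage 2] = (2+12+14)/3 = 28/3.
E[V | stage 3] = (5+7+8+11)/4 = 31/4.
E[V | stage 4] = (3+7+12+13)/4 = 35/4.
By the law of total expectation,
E[V] = (1/4)·(8) + (1/4)·(28/3) + (1/4)·(31/4) + (1/4)·(35/4) = 203/24.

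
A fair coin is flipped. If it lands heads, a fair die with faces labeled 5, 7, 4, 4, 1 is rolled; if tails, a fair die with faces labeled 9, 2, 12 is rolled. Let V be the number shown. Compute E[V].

89/15

E[V | heads] = (5+7+4+4+1)/5 = 21/5.
E[V | tails] = (9+2+12)/3 = 23/3.
E[V] = (1/2)·(21/5) + (1/2)·(23/3) = 89/15.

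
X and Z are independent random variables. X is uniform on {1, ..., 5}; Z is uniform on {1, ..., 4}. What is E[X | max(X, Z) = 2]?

Outcomes with max(X, Z) = 2: (1,2), (2,1), (2,2), each with probability 1/20.
E[X | max(X, Z) = 2] = (1 + 2 + 2) / 3 = 5/3.

5/3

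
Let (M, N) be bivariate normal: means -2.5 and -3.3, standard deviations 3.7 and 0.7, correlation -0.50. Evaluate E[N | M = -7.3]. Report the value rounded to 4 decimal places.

E[N | M=x] = μ_N + ρ(σ_N/σ_M)(x − μ_M) for jointly normal variables.
E[N | M=-7.3] = -3.3 + (-0.50)·(0.7/3.7)·(-7.3 − (-2.5)) = -3.3 + (-0.094595)·(-4.8) = -2.8459.

-2.8459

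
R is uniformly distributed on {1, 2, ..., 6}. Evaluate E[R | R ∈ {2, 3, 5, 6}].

P(R ∈ {2, 3, 5, 6}) = 2/3.
Σ over the event: 2·1/6 + 3·1/6 + 5·1/6 + 6·1/6 = 8/3.
E[R | R ∈ {2, 3, 5, 6}] = (8/3) / (2/3) = 4.

4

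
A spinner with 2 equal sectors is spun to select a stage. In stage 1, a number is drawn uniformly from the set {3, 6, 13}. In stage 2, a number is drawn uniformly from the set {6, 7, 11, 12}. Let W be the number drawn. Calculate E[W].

49/6

E[W | stage 1] = (3+6+13)/3 = 22/3.
E[W | stage 2] = (6+7+11+12)/4 = 9.
E[W] = (1/2)·(22/3) + (1/2)·(9) = 49/6.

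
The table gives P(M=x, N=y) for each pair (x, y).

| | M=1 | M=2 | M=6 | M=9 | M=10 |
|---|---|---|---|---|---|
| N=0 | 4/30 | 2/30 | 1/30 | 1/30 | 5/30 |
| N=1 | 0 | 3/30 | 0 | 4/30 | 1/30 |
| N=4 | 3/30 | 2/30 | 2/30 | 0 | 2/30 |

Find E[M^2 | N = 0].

P(N = 0) = 13/30.
Σ M^2·P over the event = 1·(4/30) + 4·(2/30) + 36·(1/30) + 81·(1/30) + 100·(5/30) = 629/30.
E[M^2 | N = 0] = (629/30) / (13/30) = 629/13.

629/13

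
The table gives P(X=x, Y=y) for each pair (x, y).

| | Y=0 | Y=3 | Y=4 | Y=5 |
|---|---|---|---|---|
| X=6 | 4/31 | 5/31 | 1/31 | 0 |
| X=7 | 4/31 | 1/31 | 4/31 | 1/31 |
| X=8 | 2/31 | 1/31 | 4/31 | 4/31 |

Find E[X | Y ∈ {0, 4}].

134/19

P(Y ∈ {0, 4}) = 19/31.
Σ X·P over the event = 6·(4/31) + 6·(1/31) + 7·(4/31) + 7·(4/31) + 8·(2/31) + 8·(4/31) = 134/31.
E[X | Y ∈ {0, 4}] = (134/31) / (19/31) = 134/19.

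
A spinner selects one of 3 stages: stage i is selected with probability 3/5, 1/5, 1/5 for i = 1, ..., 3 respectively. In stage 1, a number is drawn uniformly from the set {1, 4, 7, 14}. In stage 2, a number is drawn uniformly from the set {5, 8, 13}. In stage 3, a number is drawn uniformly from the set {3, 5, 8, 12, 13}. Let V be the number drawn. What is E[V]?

1091/150

E[V | stage 1] = (1+4+7+14)/4 = 13/2.
E[V | stage 2] = (5+8+13)/3 = 26/3.
E[V | stage 3] = (3+5+8+12+13)/5 = 41/5.
By the law of total expectation,
E[V] = (3/5)·(13/2) + (1/5)·(26/3) + (1/5)·(41/5) = 1091/150.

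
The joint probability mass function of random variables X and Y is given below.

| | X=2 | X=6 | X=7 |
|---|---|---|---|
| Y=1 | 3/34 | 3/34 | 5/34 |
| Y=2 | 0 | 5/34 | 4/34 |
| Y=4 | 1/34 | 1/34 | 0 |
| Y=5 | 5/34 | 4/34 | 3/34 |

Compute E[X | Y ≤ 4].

P(Y ≤ 4) = 11/17.
Σ X·P over the event = 2·(3/34) + 2·(1/34) + 6·(3/34) + 6·(5/34) + 6·(1/34) + 7·(5/34) + 7·(4/34) = 125/34.
E[X | Y ≤ 4] = (125/34) / (11/17) = 125/22.

125/22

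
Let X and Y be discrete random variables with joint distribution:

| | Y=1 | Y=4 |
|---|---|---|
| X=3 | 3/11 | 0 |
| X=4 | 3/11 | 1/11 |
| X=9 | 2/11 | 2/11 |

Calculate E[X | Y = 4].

22/3

P(Y = 4) = 3/11.
Summing X·P(X=x,Y=y) over the conditioning event gives 2.
E[X | Y = 4] = (2) / (3/11) = 22/3.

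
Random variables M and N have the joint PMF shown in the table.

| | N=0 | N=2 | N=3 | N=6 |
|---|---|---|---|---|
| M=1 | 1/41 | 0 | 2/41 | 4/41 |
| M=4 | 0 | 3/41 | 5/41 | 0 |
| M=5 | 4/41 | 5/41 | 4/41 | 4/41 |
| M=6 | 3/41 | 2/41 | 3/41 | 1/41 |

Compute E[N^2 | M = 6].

P(M = 6) = 9/41.
Σ N^2·P over the event = 0·(3/41) + 4·(2/41) + 9·(3/41) + 36·(1/41) = 71/41.
E[N^2 | M = 6] = (71/41) / (9/41) = 71/9.

71/9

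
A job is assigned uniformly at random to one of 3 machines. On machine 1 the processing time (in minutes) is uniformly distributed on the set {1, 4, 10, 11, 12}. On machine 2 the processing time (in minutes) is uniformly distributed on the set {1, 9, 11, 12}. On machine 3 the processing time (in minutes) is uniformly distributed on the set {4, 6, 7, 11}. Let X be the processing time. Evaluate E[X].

E[X | machine 1] = (1+4+10+11+12)/5 = 38/5.
E[X | machine 2] = (1+9+11+12)/4 = 33/4.
E[X | machine 3] = (4+6+7+11)/4 = 7.
By the law of total expectation,
E[X] = (1/3)·(38/5) + (1/3)·(33/4) + (1/3)·(7) = 457/60.

457/60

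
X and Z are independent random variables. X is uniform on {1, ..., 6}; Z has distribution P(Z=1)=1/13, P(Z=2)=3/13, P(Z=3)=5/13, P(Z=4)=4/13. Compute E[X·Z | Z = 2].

7

P(Z = 2) = 3/13.
Summing XZ·P(x,y) over outcomes with Z = 2 gives 21/13.
E[X·Z | Z = 2] = (21/13) / (3/13) = 7.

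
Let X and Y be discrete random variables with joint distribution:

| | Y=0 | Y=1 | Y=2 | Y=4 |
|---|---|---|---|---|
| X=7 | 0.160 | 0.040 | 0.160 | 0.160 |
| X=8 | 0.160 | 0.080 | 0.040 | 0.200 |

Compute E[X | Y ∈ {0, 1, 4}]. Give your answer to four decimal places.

7.5500

P(Y ∈ {0, 1, 4}) = 0.800.
Summing X·P(X=x,Y=y) over the conditioning event gives 6.040.
E[X | Y ∈ {0, 1, 4}] = (6.040) / (0.800) = 7.5500.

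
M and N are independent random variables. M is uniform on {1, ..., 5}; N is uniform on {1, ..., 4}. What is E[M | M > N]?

4

Outcomes with M > N: (2,1), (3,1), (3,2), (4,1), (4,2), (4,3), (5,1), (5,2), (5,3), (5,4), each with probability 1/20.
E[M | M > N] = (2 + 3 + 3 + 4 + 4 + 4 + 5 + 5 + 5 + 5) / 10 = 4.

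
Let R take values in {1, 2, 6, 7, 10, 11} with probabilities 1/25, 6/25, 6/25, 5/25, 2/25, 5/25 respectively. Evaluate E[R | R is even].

34/7

P(R is even) = 14/25.
Σ over the event: 2·6/25 + 6·6/25 + 10·2/25 = 68/25.
E[R | R is even] = (68/25) / (14/25) = 34/7.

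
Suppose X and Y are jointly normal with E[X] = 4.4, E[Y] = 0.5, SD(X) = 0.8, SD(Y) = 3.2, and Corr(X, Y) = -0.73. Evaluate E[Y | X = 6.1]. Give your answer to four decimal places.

-4.4640

For a bivariate normal, E[Y | X=x] = μ_Y + ρ·(σ_Y/σ_X)·(x − μ_X).
E[Y | X=6.1] = 0.5 + (-0.73)·(3.2/0.8)·(6.1 − (4.4)) = 0.5 + (-2.92)·(1.7) = -4.4640.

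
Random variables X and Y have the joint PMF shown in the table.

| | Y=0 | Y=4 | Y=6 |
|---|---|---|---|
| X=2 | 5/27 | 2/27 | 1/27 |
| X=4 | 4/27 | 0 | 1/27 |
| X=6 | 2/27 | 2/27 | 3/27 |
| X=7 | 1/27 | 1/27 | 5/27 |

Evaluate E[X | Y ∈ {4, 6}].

82/15

P(Y ∈ {4, 6}) = 5/9.
Σ X·P over the event = 2·(2/27) + 2·(1/27) + 4·(1/27) + 6·(2/27) + 6·(3/27) + 7·(1/27) + 7·(5/27) = 82/27.
E[X | Y ∈ {4, 6}] = (82/27) / (5/9) = 82/15.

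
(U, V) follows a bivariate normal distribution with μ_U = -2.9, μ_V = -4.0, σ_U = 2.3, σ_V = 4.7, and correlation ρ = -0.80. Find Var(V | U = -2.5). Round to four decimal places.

The conditional variance in a bivariate normal is σ_V²(1 − ρ²), independent of x.
Var(V | U=-2.5) = (4.7)²·(1 − (-0.80)²) = 22.09·0.36 = 7.9524.

7.9524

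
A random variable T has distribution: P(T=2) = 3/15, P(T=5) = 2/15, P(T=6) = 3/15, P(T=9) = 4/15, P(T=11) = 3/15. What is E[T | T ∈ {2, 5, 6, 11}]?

P(T ∈ {2, 5, 6, 11}) = 11/15.
Σ over the event: 2·1/5 + 5·2/15 + 6·1/5 + 11·1/5 = 67/15.
E[T | T ∈ {2, 5, 6, 11}] = (67/15) / (11/15) = 67/11.

67/11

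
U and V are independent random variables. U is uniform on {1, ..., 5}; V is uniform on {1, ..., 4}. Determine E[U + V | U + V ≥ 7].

Outcomes with U + V ≥ 7: (3,4), (4,3), (4,4), (5,2), (5,3), (5,4), each with probability 1/20.
E[U + V | U + V ≥ 7] = (7 + 7 + 8 + 7 + 8 + 9) / 6 = 23/3.

23/3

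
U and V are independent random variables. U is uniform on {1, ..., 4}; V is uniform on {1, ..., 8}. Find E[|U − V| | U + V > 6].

31/9

P(U + V > 6) = 9/16.
Summing |U−V|·P(x,y) over outcomes with U + V > 6 gives 31/16.
E[|U − V| | U + V > 6] = (31/16) / (9/16) = 31/9.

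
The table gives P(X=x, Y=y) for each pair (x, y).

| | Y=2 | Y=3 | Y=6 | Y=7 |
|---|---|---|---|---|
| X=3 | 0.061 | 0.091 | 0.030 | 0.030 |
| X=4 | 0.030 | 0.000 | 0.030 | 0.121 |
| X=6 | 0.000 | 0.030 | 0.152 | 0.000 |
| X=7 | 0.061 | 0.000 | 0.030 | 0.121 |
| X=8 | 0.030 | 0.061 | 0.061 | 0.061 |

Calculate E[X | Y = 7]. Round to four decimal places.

5.7327

P(Y = 7) = 0.333.
Σ X·P over the event = 3·(0.030) + 4·(0.121) + 7·(0.121) + 8·(0.061) = 1.909.
E[X | Y = 7] = (1.909) / (0.333) = 5.7327.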